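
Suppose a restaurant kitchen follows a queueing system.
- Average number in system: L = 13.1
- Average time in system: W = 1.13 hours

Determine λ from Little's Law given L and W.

Little's Law: L = λW, so λ = L/W
λ = 13.1/1.13 = 11.5929 orders/hour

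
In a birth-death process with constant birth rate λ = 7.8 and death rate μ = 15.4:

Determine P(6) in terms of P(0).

For constant rates: P(n)/P(0) = (λ/μ)^n
P(6)/P(0) = (7.8/15.4)^6 = 0.5065^6 = 0.01688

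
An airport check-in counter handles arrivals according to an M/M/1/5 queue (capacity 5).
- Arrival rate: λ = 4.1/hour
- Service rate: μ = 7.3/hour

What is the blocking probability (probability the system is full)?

ρ = λ/μ = 4.1/7.3 = 0.56164
P₀ = (1-ρ)/(1-ρ^(K+1)) = (1-0.56164)/(1-0.56164^6) = 0.4384/0.9686 = 0.4526
P_K = P₀×ρ^K = 0.4526 × 0.56164^5 = 0.4526 × 0.05588 = 0.02529
Blocking probability = 2.53%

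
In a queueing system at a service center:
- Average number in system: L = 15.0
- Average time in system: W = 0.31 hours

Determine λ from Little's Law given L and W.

Little's Law: L = λW, so λ = L/W
λ = 15.0/0.31 = 48.3871 customers/hour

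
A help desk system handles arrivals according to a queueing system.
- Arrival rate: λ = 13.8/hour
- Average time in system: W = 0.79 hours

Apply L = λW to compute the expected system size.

Little's Law: L = λW
L = 13.8 × 0.79 = 10.9020 tickets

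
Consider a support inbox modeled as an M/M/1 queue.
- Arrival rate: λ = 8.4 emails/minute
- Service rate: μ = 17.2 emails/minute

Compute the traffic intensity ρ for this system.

Server utilization: ρ = λ/μ
ρ = 8.4/17.2 = 0.4884
The server is busy 48.84% of the time.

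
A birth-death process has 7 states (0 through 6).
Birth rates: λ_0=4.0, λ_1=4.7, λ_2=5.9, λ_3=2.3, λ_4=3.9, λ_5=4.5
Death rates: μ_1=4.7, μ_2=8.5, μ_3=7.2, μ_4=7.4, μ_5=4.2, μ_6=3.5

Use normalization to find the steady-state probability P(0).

Ratios P(n)/P(0) = (λ₀···λₙ₋₁)/(μ₁···μₙ):
P(1)/P(0) = (4.0)/(4.7) = 0.85106
P(2)/P(0) = (4.0×4.7)/(4.7×8.5) = 0.47059
P(3)/P(0) = (4.0×4.7×5.9)/(4.7×8.5×7.2) = 0.38562
P(4)/P(0) = (4.0×4.7×5.9×2.3)/(4.7×8.5×7.2×7.4) = 0.11986
P(5)/P(0) = (4.0×4.7×5.9×2.3×3.9)/(4.7×8.5×7.2×7.4×4.2) = 0.11129
P(6)/P(0) = (4.0×4.7×5.9×2.3×3.9×4.5)/(4.7×8.5×7.2×7.4×4.2×3.5) = 0.14309

Normalization: ∑ P(n) = 1
P(0) × (1.0000 + 0.85106 + 0.47059 + 0.38562 + 0.11986 + 0.11129 + 0.14309) = 1
P(0) × 3.0815 = 1
P(0) = 1/3.0815 = 0.3245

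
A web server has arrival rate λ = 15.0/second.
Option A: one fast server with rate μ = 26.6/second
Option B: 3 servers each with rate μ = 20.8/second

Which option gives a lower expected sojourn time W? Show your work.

Option A: single server μ = 26.6 (M/M/1)
  ρ_A = 15.0/26.6 = 0.5639
  W_A = 1/(μ-λ) = 1/(26.6-15.0) = 1/11.60 = 0.08621

Option B: 3 servers μ = 20.8 (M/M/3)
  ρ_B = λ/(cμ) = 15.0/(3×20.8) = 0.2404
  Offered load a = λ/μ = cρ = 15.0/20.8 = 0.7212
  P₀ = [ Σₙ₌₀^2 aⁿ/n! + a^3/(3!(1-ρ)) ]⁻¹
  Σ = a^0/0! + a^1/1! + a^2/2! = 1.0000 + 0.7212 + 0.2600 = 1.9812
  a^3/(3!(1-ρ)) = 0.37505/(6 × 0.75962) = 0.08229
  P₀ = 1/(1.9812 + 0.08229) = 0.4846
  Lq = P₀·a^3·ρ / (3!(1-ρ)²) = 0.4846 × 0.3750 × 0.2404 / (6 × 0.5770) = 0.01262
  Wq_B = Lq/λ = 0.01262/15.0 = 0.0008413
  W_B = Wq_B + 1/μ = 0.0008413 + 0.04808 = 0.04892

Since W_B = 0.04892 < W_A = 0.08621, Option B (multiple servers) has the shorter time in system.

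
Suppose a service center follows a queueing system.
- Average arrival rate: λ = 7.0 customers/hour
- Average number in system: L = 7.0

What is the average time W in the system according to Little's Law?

Little's Law: L = λW, so W = L/λ
W = 7.0/7.0 = 1.0000 hours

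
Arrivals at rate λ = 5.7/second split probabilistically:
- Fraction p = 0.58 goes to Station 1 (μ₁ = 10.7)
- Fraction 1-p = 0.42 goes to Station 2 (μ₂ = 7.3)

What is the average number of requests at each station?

Effective rates: λ₁ = 5.7×0.58 = 3.306, λ₂ = 5.7×0.42 = 2.394
Station 1: ρ₁ = 3.306/10.7 = 0.30897, L₁ = ρ₁/(1-ρ₁) = 0.30897/(1-0.30897) = 0.4471
Station 2: ρ₂ = 2.394/7.3 = 0.32795, L₂ = ρ₂/(1-ρ₂) = 0.32795/(1-0.32795) = 0.4880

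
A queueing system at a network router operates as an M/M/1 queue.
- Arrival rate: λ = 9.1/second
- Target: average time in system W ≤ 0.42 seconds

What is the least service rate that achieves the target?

For M/M/1: W = 1/(μ-λ)
Need W ≤ 0.42, so 1/(μ-λ) ≤ 0.42
μ - λ ≥ 1/0.42 = 2.3810
μ ≥ 9.1 + 2.3810 = 11.4810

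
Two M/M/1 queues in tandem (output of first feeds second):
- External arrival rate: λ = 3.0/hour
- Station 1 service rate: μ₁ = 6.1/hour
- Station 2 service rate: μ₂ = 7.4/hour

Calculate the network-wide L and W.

By Jackson's theorem, each station behaves as independent M/M/1.
Station 1: ρ₁ = 3.0/6.1 = 0.4918, L₁ = ρ₁/(1-ρ₁) = λ/(μ₁-λ) = 3.0/3.10 = 0.96774
Station 2: ρ₂ = 3.0/7.4 = 0.4054, L₂ = ρ₂/(1-ρ₂) = λ/(μ₂-λ) = 3.0/4.40 = 0.68182
Total: L = L₁ + L₂ = 0.96774 + 0.68182 = 1.6496
W = L/λ = 1.6496/3.0 = 0.5499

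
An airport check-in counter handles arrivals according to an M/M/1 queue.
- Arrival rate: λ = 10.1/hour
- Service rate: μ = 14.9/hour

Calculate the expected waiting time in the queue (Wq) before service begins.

First, compute utilization: ρ = λ/μ = 10.1/14.9 = 0.6779
For M/M/1: Wq = λ/(μ(μ-λ))
Wq = 10.1/(14.9 × (14.9-10.1))
Wq = 10.1/(14.9 × 4.80)
Wq = 0.1412 hours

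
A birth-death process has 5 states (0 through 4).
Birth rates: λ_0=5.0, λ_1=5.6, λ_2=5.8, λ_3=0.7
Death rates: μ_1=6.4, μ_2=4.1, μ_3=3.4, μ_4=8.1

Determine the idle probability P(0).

Ratios P(n)/P(0) = (λ₀···λₙ₋₁)/(μ₁···μₙ):
P(1)/P(0) = (5.0)/(6.4) = 0.7812
P(2)/P(0) = (5.0×5.6)/(6.4×4.1) = 1.0671
P(3)/P(0) = (5.0×5.6×5.8)/(6.4×4.1×3.4) = 1.8203
P(4)/P(0) = (5.0×5.6×5.8×0.7)/(6.4×4.1×3.4×8.1) = 0.1573

Normalization: ∑ P(n) = 1
P(0) × (1.0000 + 0.7812 + 1.0671 + 1.8203 + 0.1573) = 1
P(0) × 4.8259 = 1
P(0) = 1/4.8259 = 0.2072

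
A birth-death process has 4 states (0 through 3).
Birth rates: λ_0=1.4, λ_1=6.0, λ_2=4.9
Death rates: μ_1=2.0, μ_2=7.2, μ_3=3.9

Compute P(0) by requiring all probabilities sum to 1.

Ratios P(n)/P(0) = (λ₀···λₙ₋₁)/(μ₁···μₙ):
P(1)/P(0) = (1.4)/(2.0) = 0.7000
P(2)/P(0) = (1.4×6.0)/(2.0×7.2) = 0.5833
P(3)/P(0) = (1.4×6.0×4.9)/(2.0×7.2×3.9) = 0.7329

Normalization: ∑ P(n) = 1
P(0) × (1.0000 + 0.7000 + 0.5833 + 0.7329) = 1
P(0) × 3.0162 = 1
P(0) = 1/3.0162 = 0.3315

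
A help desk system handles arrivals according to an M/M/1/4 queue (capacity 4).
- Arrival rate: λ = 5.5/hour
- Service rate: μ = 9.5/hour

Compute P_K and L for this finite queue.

ρ = λ/μ = 5.5/9.5 = 0.57895
P₀ = (1-ρ)/(1-ρ^(K+1)) = (1-0.57895)/(1-0.57895^5) = 0.42105/0.93496 = 0.4503
P_K = P₀×ρ^K = 0.4503419 × 0.57895^4 = 0.4503419 × 0.1123477 = 0.05059
Blocking probability P_4 = 0.05059 (5.06%)
L = ρ[1 - (K+1)ρ^K + Kρ^(K+1)] / [(1-ρ)(1-ρ^(K+1))]
L = 0.57895 × (1 - 5×0.11235 + 4×0.065044) / ((1 - 0.57895) × (1 - 0.065044)) = 1.0272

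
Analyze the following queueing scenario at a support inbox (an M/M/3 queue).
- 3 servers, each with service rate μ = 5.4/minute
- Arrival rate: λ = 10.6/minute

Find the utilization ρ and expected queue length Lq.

Traffic intensity: ρ = λ/(cμ) = 10.6/(3×5.4) = 0.6543
Since ρ = 0.6543 < 1, system is stable.
Offered load a = λ/μ = cρ = 10.6/5.4 = 1.9630
P₀ = [ Σₙ₌₀^2 aⁿ/n! + a^3/(3!(1-ρ)) ]⁻¹
Σ = a^0/0! + a^1/1! + a^2/2! = 1.0000 + 1.9630 + 1.9266 = 4.8896
a^3/(3!(1-ρ)) = 7.5637/(6 × 0.34568) = 3.6468
P₀ = 1/(4.8896 + 3.6468) = 0.1171
Lq = P₀·a^3·ρ / (3!(1-ρ)²) = 0.117146 × 7.56374 × 0.654321 / (6 × 0.119494) = 0.8086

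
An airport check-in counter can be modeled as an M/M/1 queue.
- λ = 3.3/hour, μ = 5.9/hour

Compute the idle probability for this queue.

ρ = λ/μ = 3.3/5.9 = 0.5593
P(0) = 1 - ρ = 1 - 0.5593 = 0.4407
The server is idle 44.07% of the time.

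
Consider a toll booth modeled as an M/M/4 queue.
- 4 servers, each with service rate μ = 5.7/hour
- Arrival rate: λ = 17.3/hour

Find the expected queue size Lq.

Traffic intensity: ρ = λ/(cμ) = 17.3/(4×5.7) = 0.7588
Since ρ = 0.7588 < 1, system is stable.
Offered load a = λ/μ = cρ = 17.3/5.7 = 3.0351
P₀ = [ Σₙ₌₀^3 aⁿ/n! + a^4/(4!(1-ρ)) ]⁻¹
Σ = a^0/0! + a^1/1! + a^2/2! + a^3/3! = 1.0000 + 3.0351 + 4.6059 + 4.6597 = 13.3007
a^4/(4!(1-ρ)) = 84.8565/(24 × 0.241228) = 14.6570
P₀ = 1/(13.3007 + 14.6570) = 0.03577
Lq = P₀·a^4·ρ / (4!(1-ρ)²) = 0.035768 × 84.8565 × 0.75877 / (24 × 0.058191) = 1.6490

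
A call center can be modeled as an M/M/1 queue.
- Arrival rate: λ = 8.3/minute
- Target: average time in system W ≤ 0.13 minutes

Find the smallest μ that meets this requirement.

For M/M/1: W = 1/(μ-λ)
Need W ≤ 0.13, so 1/(μ-λ) ≤ 0.13
μ - λ ≥ 1/0.13 = 7.6923
μ ≥ 8.3 + 7.6923 = 15.9923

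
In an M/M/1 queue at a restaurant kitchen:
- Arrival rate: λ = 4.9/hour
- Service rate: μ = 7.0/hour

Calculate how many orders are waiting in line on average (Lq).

ρ = λ/μ = 4.9/7.0 = 0.7000
For M/M/1: Lq = λ²/(μ(μ-λ))
Lq = 24.01/(7.0 × 2.10)
Lq = 1.6333 orders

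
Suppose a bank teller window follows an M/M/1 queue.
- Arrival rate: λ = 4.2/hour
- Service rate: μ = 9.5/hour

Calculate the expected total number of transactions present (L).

ρ = λ/μ = 4.2/9.5 = 0.4421
For M/M/1: L = λ/(μ-λ)
L = 4.2/(9.5-4.2) = 4.2/5.30
L = 0.7925 transactions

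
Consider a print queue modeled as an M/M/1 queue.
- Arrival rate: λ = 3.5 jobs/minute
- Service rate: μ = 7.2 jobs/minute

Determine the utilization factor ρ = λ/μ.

Server utilization: ρ = λ/μ
ρ = 3.5/7.2 = 0.4861
The server is busy 48.61% of the time.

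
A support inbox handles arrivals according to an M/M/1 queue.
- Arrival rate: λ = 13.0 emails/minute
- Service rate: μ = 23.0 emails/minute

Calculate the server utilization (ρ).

Server utilization: ρ = λ/μ
ρ = 13.0/23.0 = 0.5652
The server is busy 56.52% of the time.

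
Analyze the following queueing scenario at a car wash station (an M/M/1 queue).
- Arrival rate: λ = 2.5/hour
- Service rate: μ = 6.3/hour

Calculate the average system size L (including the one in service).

ρ = λ/μ = 2.5/6.3 = 0.3968
For M/M/1: L = λ/(μ-λ)
L = 2.5/(6.3-2.5) = 2.5/3.80
L = 0.6579 cars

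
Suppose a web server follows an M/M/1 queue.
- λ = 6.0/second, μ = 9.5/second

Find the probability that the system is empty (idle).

ρ = λ/μ = 6.0/9.5 = 0.6316
P(0) = 1 - ρ = 1 - 0.6316 = 0.3684
The server is idle 36.84% of the time.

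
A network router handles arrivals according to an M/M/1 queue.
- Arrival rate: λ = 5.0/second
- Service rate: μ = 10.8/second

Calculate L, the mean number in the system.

ρ = λ/μ = 5.0/10.8 = 0.4630
For M/M/1: L = λ/(μ-λ)
L = 5.0/(10.8-5.0) = 5.0/5.80
L = 0.8621 packets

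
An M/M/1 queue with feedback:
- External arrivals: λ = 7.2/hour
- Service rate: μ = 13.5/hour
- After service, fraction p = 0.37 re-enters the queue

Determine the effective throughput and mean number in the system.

Effective arrival rate: λ_eff = λ/(1-p) = 7.2/(1-0.37) = 7.2/0.63 = 11.4286
ρ = λ_eff/μ = 11.4286/13.5 = 0.84656
L = ρ/(1-ρ) = 0.84656/(1-0.84656) = 5.5172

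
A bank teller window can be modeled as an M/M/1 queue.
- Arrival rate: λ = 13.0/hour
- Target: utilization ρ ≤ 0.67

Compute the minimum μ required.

ρ = λ/μ, so μ = λ/ρ
μ ≥ 13.0/0.67 = 19.4030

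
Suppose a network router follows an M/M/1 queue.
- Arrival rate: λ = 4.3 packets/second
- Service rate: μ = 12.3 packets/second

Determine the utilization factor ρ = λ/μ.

Server utilization: ρ = λ/μ
ρ = 4.3/12.3 = 0.3496
The server is busy 34.96% of the time.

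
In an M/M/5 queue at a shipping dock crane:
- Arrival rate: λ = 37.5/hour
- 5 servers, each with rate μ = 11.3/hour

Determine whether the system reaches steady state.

Stability requires ρ = λ/(cμ) < 1
ρ = 37.5/(5 × 11.3) = 37.5/56.50 = 0.6637
Since 0.6637 < 1, the system is STABLE.
The servers are busy 66.37% of the time.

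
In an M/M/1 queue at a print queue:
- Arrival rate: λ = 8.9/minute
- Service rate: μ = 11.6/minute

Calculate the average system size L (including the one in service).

ρ = λ/μ = 8.9/11.6 = 0.7672
For M/M/1: L = λ/(μ-λ)
L = 8.9/(11.6-8.9) = 8.9/2.70
L = 3.2963 jobs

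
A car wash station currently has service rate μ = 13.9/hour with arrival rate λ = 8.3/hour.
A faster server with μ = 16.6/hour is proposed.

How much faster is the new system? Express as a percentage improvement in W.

System 1: ρ₁ = 8.3/13.9 = 0.5971, W₁ = 1/(13.9-8.3) = 0.1786
System 2: ρ₂ = 8.3/16.6 = 0.5000, W₂ = 1/(16.6-8.3) = 0.1205
Improvement: (W₁-W₂)/W₁ = (0.1786-0.1205)/0.1786 = 32.53%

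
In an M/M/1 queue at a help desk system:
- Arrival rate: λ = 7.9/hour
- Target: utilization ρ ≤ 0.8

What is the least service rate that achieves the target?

ρ = λ/μ, so μ = λ/ρ
μ ≥ 7.9/0.8 = 9.8750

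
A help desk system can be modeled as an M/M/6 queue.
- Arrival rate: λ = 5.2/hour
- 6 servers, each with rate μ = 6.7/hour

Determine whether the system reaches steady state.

Stability requires ρ = λ/(cμ) < 1
ρ = 5.2/(6 × 6.7) = 5.2/40.20 = 0.1294
Since 0.1294 < 1, the system is STABLE.
The servers are busy 12.94% of the time.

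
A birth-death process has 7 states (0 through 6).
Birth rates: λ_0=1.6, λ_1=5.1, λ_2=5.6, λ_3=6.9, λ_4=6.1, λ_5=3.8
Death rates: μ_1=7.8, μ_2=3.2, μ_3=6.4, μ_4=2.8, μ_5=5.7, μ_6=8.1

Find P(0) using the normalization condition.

Ratios P(n)/P(0) = (λ₀···λₙ₋₁)/(μ₁···μₙ):
P(1)/P(0) = (1.6)/(7.8) = 0.2051
P(2)/P(0) = (1.6×5.1)/(7.8×3.2) = 0.3269
P(3)/P(0) = (1.6×5.1×5.6)/(7.8×3.2×6.4) = 0.2861
P(4)/P(0) = (1.6×5.1×5.6×6.9)/(7.8×3.2×6.4×2.8) = 0.7049
P(5)/P(0) = (1.6×5.1×5.6×6.9×6.1)/(7.8×3.2×6.4×2.8×5.7) = 0.7544
P(6)/P(0) = (1.6×5.1×5.6×6.9×6.1×3.8)/(7.8×3.2×6.4×2.8×5.7×8.1) = 0.3539

Normalization: ∑ P(n) = 1
P(0) × (1.0000 + 0.2051 + 0.3269 + 0.2861 + 0.7049 + 0.7544 + 0.3539) = 1
P(0) × 3.6313 = 1
P(0) = 1/3.6313 = 0.2754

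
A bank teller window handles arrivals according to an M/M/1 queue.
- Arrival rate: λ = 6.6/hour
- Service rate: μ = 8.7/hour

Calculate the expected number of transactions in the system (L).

ρ = λ/μ = 6.6/8.7 = 0.7586
For M/M/1: L = λ/(μ-λ)
L = 6.6/(8.7-6.6) = 6.6/2.10
L = 3.1429 transactions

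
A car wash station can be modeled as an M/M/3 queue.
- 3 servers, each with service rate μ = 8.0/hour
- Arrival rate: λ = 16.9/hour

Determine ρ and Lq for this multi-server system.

Traffic intensity: ρ = λ/(cμ) = 16.9/(3×8.0) = 0.7042
Since ρ = 0.7042 < 1, system is stable.
Offered load a = λ/μ = cρ = 16.9/8.0 = 2.1125
P₀ = [ Σₙ₌₀^2 aⁿ/n! + a^3/(3!(1-ρ)) ]⁻¹
Σ = a^0/0! + a^1/1! + a^2/2! = 1.0000 + 2.1125 + 2.2313 = 5.3438
a^3/(3!(1-ρ)) = 9.42736/(6 × 0.295833) = 5.3112
P₀ = 1/(5.3438 + 5.3112) = 0.09385
Lq = P₀·a^3·ρ / (3!(1-ρ)²) = 0.09385 × 9.4274 × 0.7042 / (6 × 0.08752) = 1.1865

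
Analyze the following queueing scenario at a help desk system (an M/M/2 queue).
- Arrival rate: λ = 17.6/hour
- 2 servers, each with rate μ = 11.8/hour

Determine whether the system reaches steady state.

Stability requires ρ = λ/(cμ) < 1
ρ = 17.6/(2 × 11.8) = 17.6/23.60 = 0.7458
Since 0.7458 < 1, the system is STABLE.
The servers are busy 74.58% of the time.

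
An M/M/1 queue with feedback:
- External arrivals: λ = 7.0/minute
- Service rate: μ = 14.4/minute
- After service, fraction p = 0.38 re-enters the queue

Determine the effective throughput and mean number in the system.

Effective arrival rate: λ_eff = λ/(1-p) = 7.0/(1-0.38) = 7.0/0.62 = 11.2903
ρ = λ_eff/μ = 11.2903/14.4 = 0.78405
L = ρ/(1-ρ) = 0.78405/(1-0.78405) = 3.6307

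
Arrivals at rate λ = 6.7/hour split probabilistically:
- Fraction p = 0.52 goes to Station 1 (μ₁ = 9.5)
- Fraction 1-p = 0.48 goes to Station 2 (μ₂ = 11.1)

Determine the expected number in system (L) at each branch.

Effective rates: λ₁ = 6.7×0.52 = 3.484, λ₂ = 6.7×0.48 = 3.216
Station 1: ρ₁ = 3.484/9.5 = 0.36674, L₁ = ρ₁/(1-ρ₁) = 0.36674/(1-0.36674) = 0.5791
Station 2: ρ₂ = 3.216/11.1 = 0.2897, L₂ = ρ₂/(1-ρ₂) = 0.2897/(1-0.2897) = 0.4079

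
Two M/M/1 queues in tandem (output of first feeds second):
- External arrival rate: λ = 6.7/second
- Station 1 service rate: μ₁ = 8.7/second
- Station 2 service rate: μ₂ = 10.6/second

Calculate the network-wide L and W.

By Jackson's theorem, each station behaves as independent M/M/1.
Station 1: ρ₁ = 6.7/8.7 = 0.7701, L₁ = ρ₁/(1-ρ₁) = λ/(μ₁-λ) = 6.7/2.00 = 3.3500
Station 2: ρ₂ = 6.7/10.6 = 0.6321, L₂ = ρ₂/(1-ρ₂) = λ/(μ₂-λ) = 6.7/3.90 = 1.7179
Total: L = L₁ + L₂ = 3.3500 + 1.7179 = 5.0679
W = L/λ = 5.0679/6.7 = 0.7564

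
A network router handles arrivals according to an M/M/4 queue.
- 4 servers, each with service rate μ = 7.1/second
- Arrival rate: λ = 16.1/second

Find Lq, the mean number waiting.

Traffic intensity: ρ = λ/(cμ) = 16.1/(4×7.1) = 0.5669
Since ρ = 0.5669 < 1, system is stable.
Offered load a = λ/μ = cρ = 16.1/7.1 = 2.2676
P₀ = [ Σₙ₌₀^3 aⁿ/n! + a^4/(4!(1-ρ)) ]⁻¹
Σ = a^0/0! + a^1/1! + a^2/2! + a^3/3! = 1.0000 + 2.2676 + 2.5710 + 1.9434 = 7.7820
a^4/(4!(1-ρ)) = 26.4405/(24 × 0.4331) = 2.5437
P₀ = 1/(7.7820 + 2.5437) = 0.09685
Lq = P₀·a^4·ρ / (4!(1-ρ)²) = 0.096846 × 26.4405 × 0.56690 / (24 × 0.18757) = 0.3225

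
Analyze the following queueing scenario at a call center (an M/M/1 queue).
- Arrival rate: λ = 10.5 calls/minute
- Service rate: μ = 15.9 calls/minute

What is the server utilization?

Server utilization: ρ = λ/μ
ρ = 10.5/15.9 = 0.6604
The server is busy 66.04% of the time.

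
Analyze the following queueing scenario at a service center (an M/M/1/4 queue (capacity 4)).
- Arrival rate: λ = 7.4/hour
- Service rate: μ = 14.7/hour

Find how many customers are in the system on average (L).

ρ = λ/μ = 7.4/14.7 = 0.5034
P₀ = (1-ρ)/(1-ρ^(K+1)) = (1-0.5034)/(1-0.5034^5) = 0.4966/0.9677 = 0.5132
P_K = P₀×ρ^K = 0.5132 × 0.5034^4 = 0.5132 × 0.06422 = 0.03296
L = ρ[1 - (K+1)ρ^K + Kρ^(K+1)] / [(1-ρ)(1-ρ^(K+1))]
L = 0.5034 × (1 - 5×0.06422 + 4×0.03233) / ((1 - 0.5034) × (1 - 0.03233)) = 0.8467 customers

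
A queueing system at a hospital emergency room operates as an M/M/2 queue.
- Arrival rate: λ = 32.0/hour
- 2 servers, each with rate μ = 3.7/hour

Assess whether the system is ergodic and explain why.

Stability requires ρ = λ/(cμ) < 1
ρ = 32.0/(2 × 3.7) = 32.0/7.40 = 4.3243
Since 4.3243 ≥ 1, the system is UNSTABLE.
Need c > λ/μ = 32.0/3.7 = 8.65.
Minimum servers needed: c = 9.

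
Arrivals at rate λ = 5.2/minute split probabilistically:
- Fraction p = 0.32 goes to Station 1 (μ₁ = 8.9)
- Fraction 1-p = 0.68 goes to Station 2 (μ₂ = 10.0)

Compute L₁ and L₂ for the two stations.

Effective rates: λ₁ = 5.2×0.32 = 1.664, λ₂ = 5.2×0.68 = 3.536
Station 1: ρ₁ = 1.664/8.9 = 0.1870, L₁ = ρ₁/(1-ρ₁) = 0.1870/(1-0.1870) = 0.2300
Station 2: ρ₂ = 3.536/10.0 = 0.3536, L₂ = ρ₂/(1-ρ₂) = 0.3536/(1-0.3536) = 0.5470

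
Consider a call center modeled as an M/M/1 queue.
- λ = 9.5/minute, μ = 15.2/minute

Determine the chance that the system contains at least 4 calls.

ρ = λ/μ = 9.5/15.2 = 0.6250
P(N ≥ n) = ρⁿ
P(N ≥ 4) = 0.6250^4
P(N ≥ 4) = 0.1526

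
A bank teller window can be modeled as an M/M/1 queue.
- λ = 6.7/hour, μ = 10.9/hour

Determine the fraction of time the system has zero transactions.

ρ = λ/μ = 6.7/10.9 = 0.6147
P(0) = 1 - ρ = 1 - 0.6147 = 0.3853
The server is idle 38.53% of the time.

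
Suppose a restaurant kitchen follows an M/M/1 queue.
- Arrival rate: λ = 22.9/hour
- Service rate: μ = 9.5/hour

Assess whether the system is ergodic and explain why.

Stability requires ρ = λ/(cμ) < 1
ρ = 22.9/(1 × 9.5) = 22.9/9.50 = 2.4105
Since 2.4105 ≥ 1, the system is UNSTABLE.
Queue grows without bound. Need μ > λ = 22.9.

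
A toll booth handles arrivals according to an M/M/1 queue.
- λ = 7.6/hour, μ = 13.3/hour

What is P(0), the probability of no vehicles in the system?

ρ = λ/μ = 7.6/13.3 = 0.5714
P(0) = 1 - ρ = 1 - 0.5714 = 0.4286
The server is idle 42.86% of the time.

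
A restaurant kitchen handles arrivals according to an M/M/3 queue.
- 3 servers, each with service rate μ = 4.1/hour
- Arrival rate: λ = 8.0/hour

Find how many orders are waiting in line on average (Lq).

Traffic intensity: ρ = λ/(cμ) = 8.0/(3×4.1) = 0.6504
Since ρ = 0.6504 < 1, system is stable.
Offered load a = λ/μ = cρ = 8.0/4.1 = 1.9512
P₀ = [ Σₙ₌₀^2 aⁿ/n! + a^3/(3!(1-ρ)) ]⁻¹
Σ = a^0/0! + a^1/1! + a^2/2! = 1.0000 + 1.9512 + 1.9036 = 4.8548
a^3/(3!(1-ρ)) = 7.4288/(6 × 0.3496) = 3.5416
P₀ = 1/(4.8548 + 3.5416) = 0.1191
Lq = P₀·a^3·ρ / (3!(1-ρ)²) = 0.11910 × 7.4288 × 0.65041 / (6 × 0.12222) = 0.7847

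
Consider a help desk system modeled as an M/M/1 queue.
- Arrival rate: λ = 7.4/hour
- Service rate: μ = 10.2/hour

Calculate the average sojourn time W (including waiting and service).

First, compute utilization: ρ = λ/μ = 7.4/10.2 = 0.7255
For M/M/1: W = 1/(μ-λ)
W = 1/(10.2-7.4) = 1/2.80
W = 0.3571 hours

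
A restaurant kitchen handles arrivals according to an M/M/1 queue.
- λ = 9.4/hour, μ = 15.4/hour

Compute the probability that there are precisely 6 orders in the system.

ρ = λ/μ = 9.4/15.4 = 0.6104
P(n) = (1-ρ)ρⁿ
P(6) = (1-0.6104) × 0.6104^6
P(6) = 0.3896 × 0.05172
P(6) = 0.02015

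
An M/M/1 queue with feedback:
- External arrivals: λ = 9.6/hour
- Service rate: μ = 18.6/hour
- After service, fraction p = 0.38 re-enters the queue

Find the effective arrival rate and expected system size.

Effective arrival rate: λ_eff = λ/(1-p) = 9.6/(1-0.38) = 9.6/0.62 = 15.48387
ρ = λ_eff/μ = 15.48387/18.6 = 0.832466
L = ρ/(1-ρ) = 0.832466/(1-0.832466) = 4.9689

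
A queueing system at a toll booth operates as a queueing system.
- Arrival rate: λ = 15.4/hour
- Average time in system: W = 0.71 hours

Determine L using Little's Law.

Little's Law: L = λW
L = 15.4 × 0.71 = 10.9340 vehicles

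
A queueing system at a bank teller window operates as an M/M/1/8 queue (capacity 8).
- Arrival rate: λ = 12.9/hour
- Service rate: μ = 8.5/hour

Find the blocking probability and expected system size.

ρ = λ/μ = 12.9/8.5 = 1.51765
P₀ = (1-ρ)/(1-ρ^(K+1)) = (1-1.51765)/(1-1.51765^9) = -0.5176/-41.7115 = 0.01241
P_K = P₀×ρ^K = 0.01241 × 1.51765^8 = 0.01241 × 28.1432 = 0.3493
Blocking probability P_8 = 0.3493 (34.93%)
L = ρ[1 - (K+1)ρ^K + Kρ^(K+1)] / [(1-ρ)(1-ρ^(K+1))]
L = 1.51765 × (1 - 9×28.14317 + 8×42.71148) / ((1 - 1.51765) × (1 - 42.71148)) = 6.2840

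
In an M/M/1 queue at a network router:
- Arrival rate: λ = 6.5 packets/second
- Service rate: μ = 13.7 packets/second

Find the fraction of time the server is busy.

Server utilization: ρ = λ/μ
ρ = 6.5/13.7 = 0.4745
The server is busy 47.45% of the time.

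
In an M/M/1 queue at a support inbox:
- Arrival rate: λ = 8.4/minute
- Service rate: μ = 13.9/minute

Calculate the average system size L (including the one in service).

ρ = λ/μ = 8.4/13.9 = 0.6043
For M/M/1: L = λ/(μ-λ)
L = 8.4/(13.9-8.4) = 8.4/5.50
L = 1.5273 emails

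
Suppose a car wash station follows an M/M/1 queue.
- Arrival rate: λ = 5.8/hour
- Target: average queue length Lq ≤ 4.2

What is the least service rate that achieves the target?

For M/M/1: Lq = λ²/(μ(μ-λ))
Need Lq ≤ 4.2, i.e. μ(μ-λ) ≥ λ²/4.2
μ² - 5.8μ - 33.64/4.2 ≥ 0  →  μ² - 5.8μ - 8.00952 ≥ 0
Quadratic formula (positive root): μ = [λ + √(λ² + 4×8.00952)]/2
Discriminant: 33.64 + 4×8.00952 = 65.6781, √65.6781 = 8.1042
μ ≥ (5.8 + 8.1042)/2 = 6.9521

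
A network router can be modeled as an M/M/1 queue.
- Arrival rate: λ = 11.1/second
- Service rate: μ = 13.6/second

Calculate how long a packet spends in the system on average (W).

First, compute utilization: ρ = λ/μ = 11.1/13.6 = 0.8162
For M/M/1: W = 1/(μ-λ)
W = 1/(13.6-11.1) = 1/2.50
W = 0.4000 seconds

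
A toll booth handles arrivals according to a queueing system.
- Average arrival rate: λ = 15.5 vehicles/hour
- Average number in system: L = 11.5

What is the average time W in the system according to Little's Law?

Little's Law: L = λW, so W = L/λ
W = 11.5/15.5 = 0.7419 hours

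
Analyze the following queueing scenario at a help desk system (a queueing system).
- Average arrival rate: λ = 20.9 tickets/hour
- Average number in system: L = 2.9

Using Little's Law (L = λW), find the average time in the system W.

Little's Law: L = λW, so W = L/λ
W = 2.9/20.9 = 0.1388 hours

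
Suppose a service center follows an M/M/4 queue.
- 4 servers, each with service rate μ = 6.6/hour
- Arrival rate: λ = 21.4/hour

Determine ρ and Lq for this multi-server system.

Traffic intensity: ρ = λ/(cμ) = 21.4/(4×6.6) = 0.8106
Since ρ = 0.8106 < 1, system is stable.
Offered load a = λ/μ = cρ = 21.4/6.6 = 3.2424
P₀ = [ Σₙ₌₀^3 aⁿ/n! + a^4/(4!(1-ρ)) ]⁻¹
Σ = a^0/0! + a^1/1! + a^2/2! + a^3/3! = 1.0000 + 3.2424 + 5.2567 + 5.6814 = 15.1805
a^4/(4!(1-ρ)) = 110.5298/(24 × 0.1893939) = 24.3166
P₀ = 1/(15.1805 + 24.3166) = 0.02532
Lq = P₀·a^4·ρ / (4!(1-ρ)²) = 0.025318 × 110.5298 × 0.81061 / (24 × 0.035870) = 2.6350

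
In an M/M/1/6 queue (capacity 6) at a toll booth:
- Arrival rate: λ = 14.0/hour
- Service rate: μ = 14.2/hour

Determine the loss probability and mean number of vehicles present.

ρ = λ/μ = 14.0/14.2 = 0.98592
P₀ = (1-ρ)/(1-ρ^(K+1)) = (1-0.98592)/(1-0.98592^7) = 0.01408/0.09449 = 0.1490
P_K = P₀×ρ^K = 0.14901 × 0.98592^6 = 0.14901 × 0.91844 = 0.1369
Blocking probability P_6 = 0.1369 (13.69%)
L = ρ[1 - (K+1)ρ^K + Kρ^(K+1)] / [(1-ρ)(1-ρ^(K+1))]
L = 0.98592 × (1 - 7×0.91843846 + 6×0.90550684) / ((1 - 0.98592) × (1 - 0.90550684)) = 2.9433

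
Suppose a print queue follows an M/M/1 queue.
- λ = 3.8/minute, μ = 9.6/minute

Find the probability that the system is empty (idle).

ρ = λ/μ = 3.8/9.6 = 0.3958
P(0) = 1 - ρ = 1 - 0.3958 = 0.6042
The server is idle 60.42% of the time.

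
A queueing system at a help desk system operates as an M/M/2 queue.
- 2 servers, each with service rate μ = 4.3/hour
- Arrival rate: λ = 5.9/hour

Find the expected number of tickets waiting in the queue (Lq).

Traffic intensity: ρ = λ/(cμ) = 5.9/(2×4.3) = 0.6860
Since ρ = 0.6860 < 1, system is stable.
Offered load a = λ/μ = cρ = 5.9/4.3 = 1.3721
P₀ = [ Σₙ₌₀^1 aⁿ/n! + a^2/(2!(1-ρ)) ]⁻¹
Σ = a^0/0! + a^1/1! = 1.0000 + 1.3721 = 2.3721
a^2/(2!(1-ρ)) = 1.88264/(2 × 0.313953) = 2.9983
P₀ = 1/(2.3721 + 2.9983) = 0.1862
Lq = P₀·a^2·ρ / (2!(1-ρ)²) = 0.18621 × 1.8826 × 0.68605 / (2 × 0.098567) = 1.2200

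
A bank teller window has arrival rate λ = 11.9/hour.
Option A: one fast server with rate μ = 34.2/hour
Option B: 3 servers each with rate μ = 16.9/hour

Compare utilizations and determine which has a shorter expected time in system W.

Option A: single server μ = 34.2 (M/M/1)
  ρ_A = 11.9/34.2 = 0.3480
  W_A = 1/(μ-λ) = 1/(34.2-11.9) = 1/22.30 = 0.04484

Option B: 3 servers μ = 16.9 (M/M/3)
  ρ_B = λ/(cμ) = 11.9/(3×16.9) = 0.2347
  Offered load a = λ/μ = cρ = 11.9/16.9 = 0.7041
  P₀ = [ Σₙ₌₀^2 aⁿ/n! + a^3/(3!(1-ρ)) ]⁻¹
  Σ = a^0/0! + a^1/1! + a^2/2! = 1.0000 + 0.7041 + 0.2479 = 1.9520
  a^3/(3!(1-ρ)) = 0.3491/(6 × 0.7653) = 0.07603
  P₀ = 1/(1.9520 + 0.07603) = 0.4931
  Lq = P₀·a^3·ρ / (3!(1-ρ)²) = 0.4931 × 0.3491 × 0.2347 / (6 × 0.5857) = 0.01150
  Wq_B = Lq/λ = 0.011498/11.9 = 0.0009662
  W_B = Wq_B + 1/μ = 0.0009662 + 0.05917 = 0.06014

Since W_A = 0.04484 < W_B = 0.06014, Option A (single fast server) has the shorter time in system.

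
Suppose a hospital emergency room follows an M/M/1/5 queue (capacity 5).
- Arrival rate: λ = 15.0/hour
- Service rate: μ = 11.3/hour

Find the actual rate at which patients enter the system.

ρ = λ/μ = 15.0/11.3 = 1.32743
P₀ = (1-ρ)/(1-ρ^(K+1)) = (1-1.32743)/(1-1.32743^6) = -0.3274/-4.4710 = 0.07323
P_K = P₀×ρ^K = 0.07323 × 1.32743^5 = 0.07323 × 4.1215 = 0.3018
λ_eff = λ(1-P_K) = 15.0 × (1 - 0.301835) = 15.0 × 0.698165 = 10.4725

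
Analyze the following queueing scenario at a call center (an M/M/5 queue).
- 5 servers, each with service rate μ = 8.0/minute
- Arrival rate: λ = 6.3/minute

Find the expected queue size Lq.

Traffic intensity: ρ = λ/(cμ) = 6.3/(5×8.0) = 0.1575
Since ρ = 0.1575 < 1, system is stable.
Offered load a = λ/μ = cρ = 6.3/8.0 = 0.7875
P₀ = [ Σₙ₌₀^4 aⁿ/n! + a^5/(5!(1-ρ)) ]⁻¹
Σ = a^0/0! + a^1/1! + a^2/2! + a^3/3! + a^4/4! = 1.0000 + 0.7875 + 0.3101 + 0.08140 + 0.01602 = 2.1950
a^5/(5!(1-ρ)) = 0.3029/(120 × 0.8425) = 0.002996
P₀ = 1/(2.1950 + 0.002996) = 0.4550
Lq = P₀·a^5·ρ / (5!(1-ρ)²) = 0.4550 × 0.3029 × 0.1575 / (120 × 0.7098) = 0.0002548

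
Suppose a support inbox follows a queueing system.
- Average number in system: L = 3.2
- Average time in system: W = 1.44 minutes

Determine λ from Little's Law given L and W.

Little's Law: L = λW, so λ = L/W
λ = 3.2/1.44 = 2.2222 emails/minute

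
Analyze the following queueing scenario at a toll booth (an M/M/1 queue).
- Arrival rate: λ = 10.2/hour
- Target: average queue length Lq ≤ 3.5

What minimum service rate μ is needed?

For M/M/1: Lq = λ²/(μ(μ-λ))
Need Lq ≤ 3.5, i.e. μ(μ-λ) ≥ λ²/3.5
μ² - 10.2μ - 104.04/3.5 ≥ 0  →  μ² - 10.2μ - 29.725714 ≥ 0
Quadratic formula (positive root): μ = [λ + √(λ² + 4×29.725714)]/2
Discriminant: 104.04 + 4×29.725714 = 222.9429, √222.9429 = 14.9313
μ ≥ (10.2 + 14.9313)/2 = 12.5656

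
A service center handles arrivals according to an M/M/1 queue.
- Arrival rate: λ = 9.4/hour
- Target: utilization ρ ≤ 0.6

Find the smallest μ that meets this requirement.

ρ = λ/μ, so μ = λ/ρ
μ ≥ 9.4/0.6 = 15.6667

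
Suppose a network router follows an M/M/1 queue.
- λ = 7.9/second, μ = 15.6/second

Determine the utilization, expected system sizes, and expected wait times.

Step 1: ρ = λ/μ = 7.9/15.6 = 0.5064
Step 2: L = λ/(μ-λ) = 7.9/7.70 = 1.0260
Step 3: Lq = λ²/(μ(μ-λ)) = 62.41/(15.6×7.70) = 0.5196
Step 4: W = 1/(μ-λ) = 1/7.70 = 0.12987
Step 5: Wq = λ/(μ(μ-λ)) = 7.9/(15.6×7.70) = 0.06577
Step 6: P(0) = 1-ρ = 0.4936
Verify: L = λW = 7.9×0.12987 = 1.0260 ✔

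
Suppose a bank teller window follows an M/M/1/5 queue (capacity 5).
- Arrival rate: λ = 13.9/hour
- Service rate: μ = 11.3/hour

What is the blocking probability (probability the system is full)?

ρ = λ/μ = 13.9/11.3 = 1.2301
P₀ = (1-ρ)/(1-ρ^(K+1)) = (1-1.2301)/(1-1.2301^6) = -0.2301/-2.4645 = 0.09337
P_K = P₀×ρ^K = 0.09337 × 1.2301^5 = 0.09337 × 2.8165 = 0.2630
Blocking probability = 26.30%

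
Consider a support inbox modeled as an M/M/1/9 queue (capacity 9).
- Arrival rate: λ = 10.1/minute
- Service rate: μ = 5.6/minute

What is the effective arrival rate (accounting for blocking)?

ρ = λ/μ = 10.1/5.6 = 1.80357
P₀ = (1-ρ)/(1-ρ^(K+1)) = (1-1.80357)/(1-1.80357^10) = -0.8036/-363.1917 = 0.002213
P_K = P₀×ρ^K = 0.0022125 × 1.80357^9 = 0.0022125 × 201.9282 = 0.4468
λ_eff = λ(1-P_K) = 10.1 × (1 - 0.44677) = 10.1 × 0.55323 = 5.5876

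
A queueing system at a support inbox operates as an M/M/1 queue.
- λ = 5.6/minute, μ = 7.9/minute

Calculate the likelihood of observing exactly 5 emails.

ρ = λ/μ = 5.6/7.9 = 0.70886
P(n) = (1-ρ)ρⁿ
P(5) = (1-0.70886) × 0.70886^5
P(5) = 0.2911 × 0.1790
P(5) = 0.05211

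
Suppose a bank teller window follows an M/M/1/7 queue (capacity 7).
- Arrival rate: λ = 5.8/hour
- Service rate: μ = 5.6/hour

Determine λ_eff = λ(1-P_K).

ρ = λ/μ = 5.8/5.6 = 1.03571
P₀ = (1-ρ)/(1-ρ^(K+1)) = (1-1.03571)/(1-1.03571^8) = -0.03571/-0.3241 = 0.1102
P_K = P₀×ρ^K = 0.1102 × 1.03571^7 = 0.1102 × 1.2784 = 0.1409
λ_eff = λ(1-P_K) = 5.8 × (1 - 0.14088) = 5.8 × 0.85912 = 4.9829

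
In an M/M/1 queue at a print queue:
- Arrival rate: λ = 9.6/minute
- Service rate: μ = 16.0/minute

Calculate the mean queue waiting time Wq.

First, compute utilization: ρ = λ/μ = 9.6/16.0 = 0.6000
For M/M/1: Wq = λ/(μ(μ-λ))
Wq = 9.6/(16.0 × (16.0-9.6))
Wq = 9.6/(16.0 × 6.40)
Wq = 0.09375 minutes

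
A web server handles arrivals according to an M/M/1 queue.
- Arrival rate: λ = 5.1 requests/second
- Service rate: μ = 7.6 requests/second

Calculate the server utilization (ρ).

Server utilization: ρ = λ/μ
ρ = 5.1/7.6 = 0.6711
The server is busy 67.11% of the time.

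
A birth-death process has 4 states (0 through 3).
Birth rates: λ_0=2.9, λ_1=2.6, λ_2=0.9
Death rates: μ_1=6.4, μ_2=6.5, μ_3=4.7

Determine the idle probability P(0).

Ratios P(n)/P(0) = (λ₀···λₙ₋₁)/(μ₁···μₙ):
P(1)/P(0) = (2.9)/(6.4) = 0.45312
P(2)/P(0) = (2.9×2.6)/(6.4×6.5) = 0.18125
P(3)/P(0) = (2.9×2.6×0.9)/(6.4×6.5×4.7) = 0.034707

Normalization: ∑ P(n) = 1
P(0) × (1.0000 + 0.45312 + 0.18125 + 0.034707) = 1
P(0) × 1.6691 = 1
P(0) = 1/1.6691 = 0.5991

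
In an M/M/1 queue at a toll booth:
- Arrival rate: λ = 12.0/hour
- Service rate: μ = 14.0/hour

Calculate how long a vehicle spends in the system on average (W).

First, compute utilization: ρ = λ/μ = 12.0/14.0 = 0.8571
For M/M/1: W = 1/(μ-λ)
W = 1/(14.0-12.0) = 1/2.00
W = 0.5000 hours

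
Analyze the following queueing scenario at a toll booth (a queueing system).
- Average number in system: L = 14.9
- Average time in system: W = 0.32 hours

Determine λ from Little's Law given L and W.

Little's Law: L = λW, so λ = L/W
λ = 14.9/0.32 = 46.5625 vehicles/hour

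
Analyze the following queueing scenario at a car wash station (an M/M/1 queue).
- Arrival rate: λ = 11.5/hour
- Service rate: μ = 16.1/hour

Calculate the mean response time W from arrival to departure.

First, compute utilization: ρ = λ/μ = 11.5/16.1 = 0.7143
For M/M/1: W = 1/(μ-λ)
W = 1/(16.1-11.5) = 1/4.60
W = 0.2174 hours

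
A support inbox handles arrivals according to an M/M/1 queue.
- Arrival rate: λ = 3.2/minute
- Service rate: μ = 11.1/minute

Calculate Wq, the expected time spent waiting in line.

First, compute utilization: ρ = λ/μ = 3.2/11.1 = 0.2883
For M/M/1: Wq = λ/(μ(μ-λ))
Wq = 3.2/(11.1 × (11.1-3.2))
Wq = 3.2/(11.1 × 7.90)
Wq = 0.03649 minutes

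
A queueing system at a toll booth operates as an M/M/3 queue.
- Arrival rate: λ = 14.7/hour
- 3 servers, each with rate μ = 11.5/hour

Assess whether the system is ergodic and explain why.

Stability requires ρ = λ/(cμ) < 1
ρ = 14.7/(3 × 11.5) = 14.7/34.50 = 0.4261
Since 0.4261 < 1, the system is STABLE.
The servers are busy 42.61% of the time.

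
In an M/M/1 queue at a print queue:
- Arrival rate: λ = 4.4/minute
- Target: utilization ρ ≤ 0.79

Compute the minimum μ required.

ρ = λ/μ, so μ = λ/ρ
μ ≥ 4.4/0.79 = 5.5696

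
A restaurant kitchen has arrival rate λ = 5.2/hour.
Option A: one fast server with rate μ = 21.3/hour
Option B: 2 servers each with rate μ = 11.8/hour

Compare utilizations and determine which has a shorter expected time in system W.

Option A: single server μ = 21.3 (M/M/1)
  ρ_A = 5.2/21.3 = 0.2441
  W_A = 1/(μ-λ) = 1/(21.3-5.2) = 1/16.10 = 0.06211

Option B: 2 servers μ = 11.8 (M/M/2)
  ρ_B = λ/(cμ) = 5.2/(2×11.8) = 0.2203
  Offered load a = λ/μ = cρ = 5.2/11.8 = 0.4407
  P₀ = [ Σₙ₌₀^1 aⁿ/n! + a^2/(2!(1-ρ)) ]⁻¹
  Σ = a^0/0! + a^1/1! = 1.0000 + 0.4407 = 1.4407
  a^2/(2!(1-ρ)) = 0.1942/(2 × 0.7797) = 0.1245
  P₀ = 1/(1.4407 + 0.1245) = 0.6389
  Lq = P₀·a^2·ρ / (2!(1-ρ)²) = 0.63889 × 0.19420 × 0.22034 / (2 × 0.60787) = 0.02249
  Wq_B = Lq/λ = 0.022486/5.2 = 0.004324
  W_B = Wq_B + 1/μ = 0.004324 + 0.08475 = 0.08907

Since W_A = 0.06211 < W_B = 0.08907, Option A (single fast server) has the shorter time in system.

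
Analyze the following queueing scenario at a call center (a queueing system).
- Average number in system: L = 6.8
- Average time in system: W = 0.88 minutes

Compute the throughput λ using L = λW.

Little's Law: L = λW, so λ = L/W
λ = 6.8/0.88 = 7.7273 calls/minute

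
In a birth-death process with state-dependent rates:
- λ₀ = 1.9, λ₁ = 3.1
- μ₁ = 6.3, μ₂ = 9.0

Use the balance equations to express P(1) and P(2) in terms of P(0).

Balance equations:
State 0: λ₀P₀ = μ₁P₁ → P₁ = (λ₀/μ₁)P₀ = (1.9/6.3)P₀ = 0.3016P₀
State 1: P₂ = (λ₀λ₁)/(μ₁μ₂)P₀ = (1.9×3.1)/(6.3×9.0)P₀ = 0.1039P₀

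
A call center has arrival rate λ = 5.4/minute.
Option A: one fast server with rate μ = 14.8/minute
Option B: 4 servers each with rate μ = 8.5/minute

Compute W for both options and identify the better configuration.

Option A: single server μ = 14.8 (M/M/1)
  ρ_A = 5.4/14.8 = 0.3649
  W_A = 1/(μ-λ) = 1/(14.8-5.4) = 1/9.40 = 0.1064

Option B: 4 servers μ = 8.5 (M/M/4)
  ρ_B = λ/(cμ) = 5.4/(4×8.5) = 0.1588
  Offered load a = λ/μ = cρ = 5.4/8.5 = 0.6353
  P₀ = [ Σₙ₌₀^3 aⁿ/n! + a^4/(4!(1-ρ)) ]⁻¹
  Σ = a^0/0! + a^1/1! + a^2/2! + a^3/3! = 1.0000 + 0.6353 + 0.2018 + 0.04273 = 1.8798
  a^4/(4!(1-ρ)) = 0.1629/(24 × 0.8412) = 0.008069
  P₀ = 1/(1.8798 + 0.008069) = 0.5297
  Lq = P₀·a^4·ρ / (4!(1-ρ)²) = 0.529690 × 0.162892 × 0.158824 / (24 × 0.707578) = 0.0008070
  Wq_B = Lq/λ = 0.0008070/5.4 = 0.00014944
  W_B = Wq_B + 1/μ = 0.00014944 + 0.11765 = 0.1178

Since W_A = 0.1064 < W_B = 0.1178, Option A (single fast server) has the shorter time in system.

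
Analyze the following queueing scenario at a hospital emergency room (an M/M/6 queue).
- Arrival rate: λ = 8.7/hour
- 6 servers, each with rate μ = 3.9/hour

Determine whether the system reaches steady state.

Stability requires ρ = λ/(cμ) < 1
ρ = 8.7/(6 × 3.9) = 8.7/23.40 = 0.3718
Since 0.3718 < 1, the system is STABLE.
The servers are busy 37.18% of the time.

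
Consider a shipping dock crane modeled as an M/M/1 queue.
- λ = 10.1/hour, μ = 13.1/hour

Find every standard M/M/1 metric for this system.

Step 1: ρ = λ/μ = 10.1/13.1 = 0.7710
Step 2: L = λ/(μ-λ) = 10.1/3.00 = 3.3667
Step 3: Lq = λ²/(μ(μ-λ)) = 102.01/(13.1×3.00) = 2.5957
Step 4: W = 1/(μ-λ) = 1/3.00 = 0.333333
Step 5: Wq = λ/(μ(μ-λ)) = 10.1/(13.1×3.00) = 0.2570
Step 6: P(0) = 1-ρ = 0.2290
Verify: L = λW = 10.1×0.333333 = 3.3667 ✔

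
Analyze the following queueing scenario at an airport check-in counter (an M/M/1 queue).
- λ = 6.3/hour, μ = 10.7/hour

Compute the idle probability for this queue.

ρ = λ/μ = 6.3/10.7 = 0.5888
P(0) = 1 - ρ = 1 - 0.5888 = 0.4112
The server is idle 41.12% of the time.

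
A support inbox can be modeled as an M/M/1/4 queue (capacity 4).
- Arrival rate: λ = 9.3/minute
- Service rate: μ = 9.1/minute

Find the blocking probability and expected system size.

ρ = λ/μ = 9.3/9.1 = 1.0220
P₀ = (1-ρ)/(1-ρ^(K+1)) = (1-1.0220)/(1-1.0220^5) = -0.022000/-0.11495 = 0.1914
P_K = P₀×ρ^K = 0.1914 × 1.0220^4 = 0.1914 × 1.0909 = 0.2088
Blocking probability P_4 = 0.2088 (20.88%)
L = ρ[1 - (K+1)ρ^K + Kρ^(K+1)] / [(1-ρ)(1-ρ^(K+1))]
L = 1.0220 × (1 - 5×1.09094683 + 4×1.11494766) / ((1 - 1.0220) × (1 - 1.11494766)) = 2.0435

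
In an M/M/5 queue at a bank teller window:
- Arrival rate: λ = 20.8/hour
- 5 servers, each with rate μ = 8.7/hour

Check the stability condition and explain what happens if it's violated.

Stability requires ρ = λ/(cμ) < 1
ρ = 20.8/(5 × 8.7) = 20.8/43.50 = 0.4782
Since 0.4782 < 1, the system is STABLE.
The servers are busy 47.82% of the time.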